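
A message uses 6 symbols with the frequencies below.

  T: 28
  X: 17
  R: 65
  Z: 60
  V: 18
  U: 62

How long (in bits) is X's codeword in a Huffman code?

4

Huffman merges, smallest pair first:
X(17) + V(18) → 35
T(28) + 35 → 63
Z(60) + U(62) → 122
63 + R(65) → 128
122 + 128 → 250
X sits 4 levels below the root, so its codeword is 4 bits.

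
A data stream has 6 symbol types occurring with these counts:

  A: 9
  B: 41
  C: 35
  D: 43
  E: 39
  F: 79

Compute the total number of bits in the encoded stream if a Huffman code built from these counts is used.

616

Merge the two smallest weights repeatedly:
combine A(9), C(35) → 44
combine E(39), B(41) → 80
combine D(43), 44 → 87
combine F(79), 80 → 159
combine 87, 159 → 246
The encoded length is the sum of every internal node's weight: 44 + 80 + 87 + 159 + 246 = 616 bits.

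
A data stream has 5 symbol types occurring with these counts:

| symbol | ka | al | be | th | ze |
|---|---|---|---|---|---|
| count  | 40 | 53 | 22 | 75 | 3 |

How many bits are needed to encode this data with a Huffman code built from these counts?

401

Greedily combine the two least-frequent nodes:
ze(3) + be(22) → 25
25 + ka(40) → 65
al(53) + 65 → 118
th(75) + 118 → 193
Total encoded bits = sum of merged weights = 25 + 65 + 118 + 193 = 401.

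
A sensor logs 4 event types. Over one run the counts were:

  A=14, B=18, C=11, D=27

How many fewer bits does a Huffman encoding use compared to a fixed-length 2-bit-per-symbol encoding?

Fixed-length: 2 bits × 70 symbols = 140 bits.
Huffman merges:
merge C(11) and A(14): 25
merge B(18) and 25: 43
merge D(27) and 43: 70
Huffman total = 25 + 43 + 70 = 138 bits.
Saving = 140 − 138 = 2 bits.

2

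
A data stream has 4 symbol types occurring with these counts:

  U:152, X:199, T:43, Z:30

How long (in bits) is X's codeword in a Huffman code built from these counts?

1

Build the tree from the bottom:
Z(30) + T(43) → 73
73 + U(152) → 225
X(199) + 225 → 424
X is merged only at the final step, so code length = 1.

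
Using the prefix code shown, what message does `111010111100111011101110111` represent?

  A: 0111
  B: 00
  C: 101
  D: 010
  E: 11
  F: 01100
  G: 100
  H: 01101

ECAGECEAA

Read left to right; each codeword is recognised as soon as it completes (prefix code):
  11→E | 101→C | 0111→A | 100→G | 11→E | 101→C | 11→E | 0111→A | 0111→A
Decoded message: ECAGECEAA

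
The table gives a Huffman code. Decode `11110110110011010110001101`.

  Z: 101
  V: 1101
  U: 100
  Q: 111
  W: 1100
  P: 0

Read left to right; each codeword is recognised as soon as it completes (prefix code):
  111→Q | 101→Z | 101→Z | 100→U | 1101→V | 0→P | 1100→W | 0→P | 1101→V
Decoded message: QZZUVPWPV

QZZUVPWPV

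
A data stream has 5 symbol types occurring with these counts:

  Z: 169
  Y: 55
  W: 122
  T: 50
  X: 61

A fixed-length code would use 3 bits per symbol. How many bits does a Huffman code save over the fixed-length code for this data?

Fixed-length: 3 bits × 457 symbols = 1371 bits.
Huffman merges:
merge T(50) and Y(55): 105
merge X(61) and 105: 166
merge W(122) and 166: 288
merge Z(169) and 288: 457
Huffman total = 105 + 166 + 288 + 457 = 1016 bits.
Saving = 1371 − 1016 = 355 bits.

355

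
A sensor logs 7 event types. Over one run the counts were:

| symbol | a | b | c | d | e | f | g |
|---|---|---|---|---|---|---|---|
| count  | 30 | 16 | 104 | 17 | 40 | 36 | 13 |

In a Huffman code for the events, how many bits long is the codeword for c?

1

Build the tree from the bottom:
merge g(13) and b(16): 29
merge d(17) and 29: 46
merge a(30) and f(36): 66
merge e(40) and 46: 86
merge 66 and 86: 152
merge c(104) and 152: 256
c is merged only at the final step, so code length = 1.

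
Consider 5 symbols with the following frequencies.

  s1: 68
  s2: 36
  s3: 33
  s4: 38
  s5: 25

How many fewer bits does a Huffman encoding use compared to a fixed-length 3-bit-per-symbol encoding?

142

Fixed-length: 3 bits × 200 symbols = 600 bits.
Huffman merges:
combine s5(25), s3(33) → 58
combine s2(36), s4(38) → 74
combine 58, s1(68) → 126
combine 74, 126 → 200
Huffman total = 58 + 74 + 126 + 200 = 458 bits.
Saving = 600 − 458 = 142 bits.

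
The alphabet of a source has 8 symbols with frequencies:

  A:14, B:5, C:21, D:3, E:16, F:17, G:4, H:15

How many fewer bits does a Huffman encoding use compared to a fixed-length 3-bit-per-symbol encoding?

Fixed-length: 3 bits × 95 symbols = 285 bits.
Huffman merges:
combine D(3), G(4) → 7
combine B(5), 7 → 12
combine 12, A(14) → 26
combine H(15), E(16) → 31
combine F(17), C(21) → 38
combine 26, 31 → 57
combine 38, 57 → 95
Huffman total = 7 + 12 + 26 + 31 + 38 + 57 + 95 = 266 bits.
Saving = 285 − 266 = 19 bits.

19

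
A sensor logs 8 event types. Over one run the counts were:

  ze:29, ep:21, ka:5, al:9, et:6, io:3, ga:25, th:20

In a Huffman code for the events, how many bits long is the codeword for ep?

Repeatedly merge the two smallest:
io(3) + ka(5) → 8
et(6) + 8 → 14
al(9) + 14 → 23
th(20) + ep(21) → 41
23 + ga(25) → 48
ze(29) + 41 → 70
48 + 70 → 118
ep sits 3 levels below the root, so its codeword is 3 bits.

3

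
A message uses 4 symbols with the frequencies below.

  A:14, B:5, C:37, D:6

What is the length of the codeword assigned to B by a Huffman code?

3

Huffman merges, smallest pair first:
B(5) + D(6) → 11
11 + A(14) → 25
25 + C(37) → 62
The subtree containing B is merged 3 times, so code length = 3.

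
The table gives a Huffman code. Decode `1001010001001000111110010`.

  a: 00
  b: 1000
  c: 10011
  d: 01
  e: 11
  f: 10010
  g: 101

fbfaeef

Read left to right; each codeword is recognised as soon as it completes (prefix code):
  10010→f | 1000→b | 10010→f | 00→a | 11→e | 11→e | 10010→f
Decoded message: fbfaeef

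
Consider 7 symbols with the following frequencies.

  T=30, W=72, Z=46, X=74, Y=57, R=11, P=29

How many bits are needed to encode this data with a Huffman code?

Greedily combine the two least-frequent nodes:
R(11) + P(29) → 40
T(30) + 40 → 70
Z(46) + Y(57) → 103
70 + W(72) → 142
X(74) + 103 → 177
142 + 177 → 319
The encoded length is the sum of every internal node's weight: 40 + 70 + 103 + 142 + 177 + 319 = 851 bits.

851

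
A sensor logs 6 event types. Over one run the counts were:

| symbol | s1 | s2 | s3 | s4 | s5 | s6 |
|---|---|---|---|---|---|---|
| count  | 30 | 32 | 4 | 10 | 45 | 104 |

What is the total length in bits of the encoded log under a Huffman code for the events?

Greedily combine the two least-frequent nodes:
s3(4) + s4(10) → 14
14 + s1(30) → 44
s2(32) + 44 → 76
s5(45) + 76 → 121
s6(104) + 121 → 225
Total encoded bits = sum of merged weights = 14 + 44 + 76 + 121 + 225 = 480.

480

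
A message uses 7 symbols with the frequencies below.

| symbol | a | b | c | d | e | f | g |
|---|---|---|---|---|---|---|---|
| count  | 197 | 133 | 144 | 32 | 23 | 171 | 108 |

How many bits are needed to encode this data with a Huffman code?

2111

Greedily combine the two least-frequent nodes:
combine e(23), d(32) → 55
combine 55, g(108) → 163
combine b(133), c(144) → 277
combine 163, f(171) → 334
combine a(197), 277 → 474
combine 334, 474 → 808
Each symbol's bit-cost is frequency × depth; summing gives 2111 bits (equivalently 55 + 163 + 277 + 334 + 474 + 808).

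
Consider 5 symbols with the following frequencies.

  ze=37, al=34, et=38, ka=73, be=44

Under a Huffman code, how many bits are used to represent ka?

Build the tree from the bottom:
combine al(34), ze(37) → 71
combine et(38), be(44) → 82
combine 71, ka(73) → 144
combine 82, 144 → 226
ka's leaf is at depth 2, giving a 2-bit codeword.

2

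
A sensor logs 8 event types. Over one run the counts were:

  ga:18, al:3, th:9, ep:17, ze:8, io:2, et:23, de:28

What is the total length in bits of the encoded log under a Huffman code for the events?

Merge the two smallest weights repeatedly:
io(2) + al(3) → 5
5 + ze(8) → 13
th(9) + 13 → 22
ep(17) + ga(18) → 35
22 + et(23) → 45
de(28) + 35 → 63
45 + 63 → 108
Total encoded bits = sum of merged weights = 5 + 13 + 22 + 35 + 45 + 63 + 108 = 291.

291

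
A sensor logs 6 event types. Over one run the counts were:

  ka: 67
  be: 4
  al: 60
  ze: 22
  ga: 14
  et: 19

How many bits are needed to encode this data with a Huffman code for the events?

419

Greedily combine the two least-frequent nodes:
combine be(4), ga(14) → 18
combine 18, et(19) → 37
combine ze(22), 37 → 59
combine 59, al(60) → 119
combine ka(67), 119 → 186
The encoded length is the sum of every internal node's weight: 18 + 37 + 59 + 119 + 186 = 419 bits.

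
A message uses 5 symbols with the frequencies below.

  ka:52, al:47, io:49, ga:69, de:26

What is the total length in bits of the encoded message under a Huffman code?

559

Build the Huffman tree bottom-up:
merge de(26) and al(47): 73
merge io(49) and ka(52): 101
merge ga(69) and 73: 142
merge 101 and 142: 243
The encoded length is the sum of every internal node's weight: 73 + 101 + 142 + 243 = 559 bits.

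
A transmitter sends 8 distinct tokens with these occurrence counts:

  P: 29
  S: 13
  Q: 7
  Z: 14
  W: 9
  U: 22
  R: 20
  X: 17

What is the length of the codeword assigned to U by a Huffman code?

Repeatedly merge the two smallest:
Q(7) + W(9) → 16
S(13) + Z(14) → 27
16 + X(17) → 33
R(20) + U(22) → 42
27 + P(29) → 56
33 + 42 → 75
56 + 75 → 131
U sits 3 levels below the root, so its codeword is 3 bits.

3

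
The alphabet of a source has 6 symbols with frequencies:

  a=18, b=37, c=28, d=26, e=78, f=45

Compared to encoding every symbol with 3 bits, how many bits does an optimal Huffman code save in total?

123

Fixed-length: 3 bits × 232 symbols = 696 bits.
Huffman merges:
combine a(18), d(26) → 44
combine c(28), b(37) → 65
combine 44, f(45) → 89
combine 65, e(78) → 143
combine 89, 143 → 232
Huffman total = 44 + 65 + 89 + 143 + 232 = 573 bits.
Saving = 696 − 573 = 123 bits.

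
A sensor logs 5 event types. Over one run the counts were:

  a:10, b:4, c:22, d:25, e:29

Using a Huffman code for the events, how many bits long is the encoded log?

194

Merge the two smallest weights repeatedly:
b(4) + a(10) → 14
14 + c(22) → 36
d(25) + e(29) → 54
36 + 54 → 90
Each symbol's bit-cost is frequency × depth; summing gives 194 bits (equivalently 14 + 36 + 54 + 90).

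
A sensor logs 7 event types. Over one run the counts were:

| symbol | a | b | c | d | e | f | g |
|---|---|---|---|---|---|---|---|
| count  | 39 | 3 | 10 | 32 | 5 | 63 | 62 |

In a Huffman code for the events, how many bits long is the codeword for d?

Build the tree from the bottom:
merge b(3) and e(5): 8
merge 8 and c(10): 18
merge 18 and d(32): 50
merge a(39) and 50: 89
merge g(62) and f(63): 125
merge 89 and 125: 214
d's leaf is at depth 3, giving a 3-bit codeword.

3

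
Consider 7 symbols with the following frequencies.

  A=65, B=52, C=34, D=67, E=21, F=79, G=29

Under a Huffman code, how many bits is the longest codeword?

4

Merge the two lowest-weight nodes at each step:
E(21) + G(29) → 50
C(34) + 50 → 84
B(52) + A(65) → 117
D(67) + F(79) → 146
84 + 117 → 201
146 + 201 → 347
The first pair merged (E, G) ends up deepest, at depth 4.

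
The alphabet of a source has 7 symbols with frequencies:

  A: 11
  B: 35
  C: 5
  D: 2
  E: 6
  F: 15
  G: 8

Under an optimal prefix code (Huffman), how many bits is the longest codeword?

5

Merge the two lowest-weight nodes at each step:
merge D(2) and C(5): 7
merge E(6) and 7: 13
merge G(8) and A(11): 19
merge 13 and F(15): 28
merge 19 and 28: 47
merge B(35) and 47: 82
The first pair merged (D, C) ends up deepest, at depth 5.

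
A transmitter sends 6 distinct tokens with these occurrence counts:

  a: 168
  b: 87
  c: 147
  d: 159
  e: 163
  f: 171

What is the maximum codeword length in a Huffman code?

3

Merge the two lowest-weight nodes at each step:
b(87) + c(147) → 234
d(159) + e(163) → 322
a(168) + f(171) → 339
234 + 322 → 556
339 + 556 → 895
Maximum depth reached is 3.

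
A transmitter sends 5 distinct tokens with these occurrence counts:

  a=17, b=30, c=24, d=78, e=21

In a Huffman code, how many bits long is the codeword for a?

Repeatedly merge the two smallest:
merge a(17) and e(21): 38
merge c(24) and b(30): 54
merge 38 and 54: 92
merge d(78) and 92: 170
a sits 3 levels below the root, so its codeword is 3 bits.

3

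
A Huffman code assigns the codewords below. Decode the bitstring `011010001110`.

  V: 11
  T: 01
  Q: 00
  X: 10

TXXQVX

Read left to right; each codeword is recognised as soon as it completes (prefix code):
  01→T | 10→X | 10→X | 00→Q | 11→V | 10→X
Decoded message: TXXQVX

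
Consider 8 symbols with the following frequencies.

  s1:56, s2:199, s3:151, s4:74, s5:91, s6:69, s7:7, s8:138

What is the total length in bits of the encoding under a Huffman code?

Build the Huffman tree bottom-up:
combine s7(7), s1(56) → 63
combine 63, s6(69) → 132
combine s4(74), s5(91) → 165
combine 132, s8(138) → 270
combine s3(151), 165 → 316
combine s2(199), 270 → 469
combine 316, 469 → 785
Each symbol's bit-cost is frequency × depth; summing gives 2200 bits (equivalently 63 + 132 + 165 + 270 + 316 + 469 + 785).

2200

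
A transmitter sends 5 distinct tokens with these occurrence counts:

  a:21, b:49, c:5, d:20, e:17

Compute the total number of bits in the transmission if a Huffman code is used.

Greedily combine the two least-frequent nodes:
combine c(5), e(17) → 22
combine d(20), a(21) → 41
combine 22, 41 → 63
combine b(49), 63 → 112
Total encoded bits = sum of merged weights = 22 + 41 + 63 + 112 = 238.

238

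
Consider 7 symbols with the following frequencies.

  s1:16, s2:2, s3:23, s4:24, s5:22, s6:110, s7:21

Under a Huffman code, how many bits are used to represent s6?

Huffman merges, smallest pair first:
combine s2(2), s1(16) → 18
combine 18, s7(21) → 39
combine s5(22), s3(23) → 45
combine s4(24), 39 → 63
combine 45, 63 → 108
combine 108, s6(110) → 218
s6 is merged only at the final step, so code length = 1.

1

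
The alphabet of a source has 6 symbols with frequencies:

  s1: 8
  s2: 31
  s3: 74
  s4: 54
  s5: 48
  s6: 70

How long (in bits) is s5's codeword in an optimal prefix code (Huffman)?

Build the tree from the bottom:
merge s1(8) and s2(31): 39
merge 39 and s5(48): 87
merge s4(54) and s6(70): 124
merge s3(74) and 87: 161
merge 124 and 161: 285
s5's leaf is at depth 3, giving a 3-bit codeword.

3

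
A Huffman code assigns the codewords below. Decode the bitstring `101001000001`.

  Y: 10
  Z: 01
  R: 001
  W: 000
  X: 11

YYZWR

Read left to right; each codeword is recognised as soon as it completes (prefix code):
  10→Y | 10→Y | 01→Z | 000→W | 001→R
Decoded message: YYZWR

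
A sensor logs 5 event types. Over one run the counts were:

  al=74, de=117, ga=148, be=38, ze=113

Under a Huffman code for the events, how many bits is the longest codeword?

3

Merge the two lowest-weight nodes at each step:
combine be(38), al(74) → 112
combine 112, ze(113) → 225
combine de(117), ga(148) → 265
combine 225, 265 → 490
Maximum depth reached is 3.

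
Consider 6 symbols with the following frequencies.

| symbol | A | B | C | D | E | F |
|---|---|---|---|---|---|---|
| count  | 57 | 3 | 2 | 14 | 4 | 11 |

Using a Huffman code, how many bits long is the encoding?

Greedily combine the two least-frequent nodes:
C(2) + B(3) → 5
E(4) + 5 → 9
9 + F(11) → 20
D(14) + 20 → 34
34 + A(57) → 91
The encoded length is the sum of every internal node's weight: 5 + 9 + 20 + 34 + 91 = 159 bits.

159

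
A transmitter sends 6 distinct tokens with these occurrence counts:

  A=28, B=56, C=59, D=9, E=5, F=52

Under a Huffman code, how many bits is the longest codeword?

Merge the two lowest-weight nodes at each step:
E(5) + D(9) → 14
14 + A(28) → 42
42 + F(52) → 94
B(56) + C(59) → 115
94 + 115 → 209
The rarest symbols sit at the bottom; the longest codeword is 4 bits.

4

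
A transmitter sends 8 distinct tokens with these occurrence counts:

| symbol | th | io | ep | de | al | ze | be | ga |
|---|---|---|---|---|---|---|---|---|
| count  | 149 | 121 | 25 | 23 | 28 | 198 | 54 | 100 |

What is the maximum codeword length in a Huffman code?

Merge the two lowest-weight nodes at each step:
combine de(23), ep(25) → 48
combine al(28), 48 → 76
combine be(54), 76 → 130
combine ga(100), io(121) → 221
combine 130, th(149) → 279
combine ze(198), 221 → 419
combine 279, 419 → 698
Maximum depth reached is 5.

5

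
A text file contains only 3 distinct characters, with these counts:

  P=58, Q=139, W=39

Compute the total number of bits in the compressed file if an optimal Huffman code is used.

333

Build the Huffman tree bottom-up:
combine W(39), P(58) → 97
combine 97, Q(139) → 236
Each symbol's bit-cost is frequency × depth; summing gives 333 bits (equivalently 97 + 236).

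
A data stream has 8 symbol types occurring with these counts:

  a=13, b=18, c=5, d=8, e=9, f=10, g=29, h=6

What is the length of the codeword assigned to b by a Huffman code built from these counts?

2

Huffman merges, smallest pair first:
c(5) + h(6) → 11
d(8) + e(9) → 17
f(10) + 11 → 21
a(13) + 17 → 30
b(18) + 21 → 39
g(29) + 30 → 59
39 + 59 → 98
The subtree containing b is merged 2 times, so code length = 2.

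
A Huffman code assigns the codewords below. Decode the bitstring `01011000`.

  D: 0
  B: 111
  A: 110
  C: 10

Read left to right; each codeword is recognised as soon as it completes (prefix code):
  0→D | 10→C | 110→A | 0→D | 0→D
Decoded message: DCADD

DCADD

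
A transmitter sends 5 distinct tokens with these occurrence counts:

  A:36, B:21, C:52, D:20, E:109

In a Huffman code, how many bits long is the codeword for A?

3

Build the tree from the bottom:
D(20) + B(21) → 41
A(36) + 41 → 77
C(52) + 77 → 129
E(109) + 129 → 238
A sits 3 levels below the root, so its codeword is 3 bits.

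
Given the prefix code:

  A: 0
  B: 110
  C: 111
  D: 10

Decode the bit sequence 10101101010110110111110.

DDBDDBBCB

Read left to right; each codeword is recognised as soon as it completes (prefix code):
  10→D | 10→D | 110→B | 10→D | 10→D | 110→B | 110→B | 111→C | 110→B
Decoded message: DDBDDBBCB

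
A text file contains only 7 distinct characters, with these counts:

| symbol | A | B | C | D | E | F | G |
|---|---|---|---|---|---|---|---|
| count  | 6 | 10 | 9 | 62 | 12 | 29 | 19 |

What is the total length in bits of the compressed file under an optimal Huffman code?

354

Build the Huffman tree bottom-up:
A(6) + C(9) → 15
B(10) + E(12) → 22
15 + G(19) → 34
22 + F(29) → 51
34 + 51 → 85
D(62) + 85 → 147
Each symbol's bit-cost is frequency × depth; summing gives 354 bits (equivalently 15 + 22 + 34 + 51 + 85 + 147).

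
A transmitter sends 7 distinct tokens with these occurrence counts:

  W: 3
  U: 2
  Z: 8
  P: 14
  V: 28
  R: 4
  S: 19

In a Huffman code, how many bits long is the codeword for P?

Build the tree from the bottom:
combine U(2), W(3) → 5
combine R(4), 5 → 9
combine Z(8), 9 → 17
combine P(14), 17 → 31
combine S(19), V(28) → 47
combine 31, 47 → 78
The subtree containing P is merged 2 times, so code length = 2.

2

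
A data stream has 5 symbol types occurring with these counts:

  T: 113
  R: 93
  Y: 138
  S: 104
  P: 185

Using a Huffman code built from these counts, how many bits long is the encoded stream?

1463

Greedily combine the two least-frequent nodes:
R(93) + S(104) → 197
T(113) + Y(138) → 251
P(185) + 197 → 382
251 + 382 → 633
Total encoded bits = sum of merged weights = 197 + 251 + 382 + 633 = 1463.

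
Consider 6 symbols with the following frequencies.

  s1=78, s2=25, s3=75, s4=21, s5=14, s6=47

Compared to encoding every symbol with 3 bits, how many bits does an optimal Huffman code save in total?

Fixed-length: 3 bits × 260 symbols = 780 bits.
Huffman merges:
s5(14) + s4(21) → 35
s2(25) + 35 → 60
s6(47) + 60 → 107
s3(75) + s1(78) → 153
107 + 153 → 260
Huffman total = 35 + 60 + 107 + 153 + 260 = 615 bits.
Saving = 780 − 615 = 165 bits.

165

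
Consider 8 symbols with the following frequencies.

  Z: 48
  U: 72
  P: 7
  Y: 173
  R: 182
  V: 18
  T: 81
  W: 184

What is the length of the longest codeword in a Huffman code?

Merge the two lowest-weight nodes at each step:
P(7) + V(18) → 25
25 + Z(48) → 73
U(72) + 73 → 145
T(81) + 145 → 226
Y(173) + R(182) → 355
W(184) + 226 → 410
355 + 410 → 765
The first pair merged (P, V) ends up deepest, at depth 6.

6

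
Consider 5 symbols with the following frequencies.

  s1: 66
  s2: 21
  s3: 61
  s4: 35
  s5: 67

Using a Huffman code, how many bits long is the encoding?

Merge the two smallest weights repeatedly:
merge s2(21) and s4(35): 56
merge 56 and s3(61): 117
merge s1(66) and s5(67): 133
merge 117 and 133: 250
The encoded length is the sum of every internal node's weight: 56 + 117 + 133 + 250 = 556 bits.

556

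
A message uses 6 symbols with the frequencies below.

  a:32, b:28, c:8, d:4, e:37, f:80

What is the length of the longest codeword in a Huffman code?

Merge the two lowest-weight nodes at each step:
d(4) + c(8) → 12
12 + b(28) → 40
a(32) + e(37) → 69
40 + 69 → 109
f(80) + 109 → 189
The first pair merged (d, c) ends up deepest, at depth 4.

4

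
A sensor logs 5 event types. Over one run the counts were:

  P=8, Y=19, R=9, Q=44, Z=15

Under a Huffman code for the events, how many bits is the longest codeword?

4

Merge the two lowest-weight nodes at each step:
merge P(8) and R(9): 17
merge Z(15) and 17: 32
merge Y(19) and 32: 51
merge Q(44) and 51: 95
The rarest symbols sit at the bottom; the longest codeword is 4 bits.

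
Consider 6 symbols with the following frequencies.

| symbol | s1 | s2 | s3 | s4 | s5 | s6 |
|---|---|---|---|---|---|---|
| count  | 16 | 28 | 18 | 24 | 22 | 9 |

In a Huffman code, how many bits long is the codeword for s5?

3

Build the tree from the bottom:
merge s6(9) and s1(16): 25
merge s3(18) and s5(22): 40
merge s4(24) and 25: 49
merge s2(28) and 40: 68
merge 49 and 68: 117
The subtree containing s5 is merged 3 times, so code length = 3.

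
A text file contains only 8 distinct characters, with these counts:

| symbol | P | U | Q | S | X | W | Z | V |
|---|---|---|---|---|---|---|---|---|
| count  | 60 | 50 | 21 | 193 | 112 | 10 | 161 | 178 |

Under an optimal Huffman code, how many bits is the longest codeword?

Merge the two lowest-weight nodes at each step:
W(10) + Q(21) → 31
31 + U(50) → 81
P(60) + 81 → 141
X(112) + 141 → 253
Z(161) + V(178) → 339
S(193) + 253 → 446
339 + 446 → 785
The rarest symbols sit at the bottom; the longest codeword is 6 bits.

6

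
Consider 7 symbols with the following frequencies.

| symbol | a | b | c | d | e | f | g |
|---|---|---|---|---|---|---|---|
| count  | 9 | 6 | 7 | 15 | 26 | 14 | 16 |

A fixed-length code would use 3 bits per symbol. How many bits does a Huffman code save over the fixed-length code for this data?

Fixed-length: 3 bits × 93 symbols = 279 bits.
Huffman merges:
b(6) + c(7) → 13
a(9) + 13 → 22
f(14) + d(15) → 29
g(16) + 22 → 38
e(26) + 29 → 55
38 + 55 → 93
Huffman total = 13 + 22 + 29 + 38 + 55 + 93 = 250 bits.
Saving = 279 − 250 = 29 bits.

29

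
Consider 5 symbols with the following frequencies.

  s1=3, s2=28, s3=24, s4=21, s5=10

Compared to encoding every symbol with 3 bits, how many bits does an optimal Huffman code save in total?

73

Fixed-length: 3 bits × 86 symbols = 258 bits.
Huffman merges:
s1(3) + s5(10) → 13
13 + s4(21) → 34
s3(24) + s2(28) → 52
34 + 52 → 86
Huffman total = 13 + 34 + 52 + 86 = 185 bits.
Saving = 258 − 185 = 73 bits.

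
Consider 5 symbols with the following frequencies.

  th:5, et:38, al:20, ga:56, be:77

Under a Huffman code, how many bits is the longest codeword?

4

Merge the two lowest-weight nodes at each step:
merge th(5) and al(20): 25
merge 25 and et(38): 63
merge ga(56) and 63: 119
merge be(77) and 119: 196
Maximum depth reached is 4.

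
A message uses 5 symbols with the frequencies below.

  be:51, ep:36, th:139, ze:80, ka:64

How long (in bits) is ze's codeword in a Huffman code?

2

Build the tree from the bottom:
merge ep(36) and be(51): 87
merge ka(64) and ze(80): 144
merge 87 and th(139): 226
merge 144 and 226: 370
ze's leaf is at depth 2, giving a 2-bit codeword.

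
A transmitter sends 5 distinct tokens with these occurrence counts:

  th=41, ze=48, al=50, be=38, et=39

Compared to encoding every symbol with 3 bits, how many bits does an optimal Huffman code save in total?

139

Fixed-length: 3 bits × 216 symbols = 648 bits.
Huffman merges:
be(38) + et(39) → 77
th(41) + ze(48) → 89
al(50) + 77 → 127
89 + 127 → 216
Huffman total = 77 + 89 + 127 + 216 = 509 bits.
Saving = 648 − 509 = 139 bits.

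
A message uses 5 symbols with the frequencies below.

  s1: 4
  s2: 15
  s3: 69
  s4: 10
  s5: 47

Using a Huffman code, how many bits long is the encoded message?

Greedily combine the two least-frequent nodes:
merge s1(4) and s4(10): 14
merge 14 and s2(15): 29
merge 29 and s5(47): 76
merge s3(69) and 76: 145
Total encoded bits = sum of merged weights = 14 + 29 + 76 + 145 = 264.

264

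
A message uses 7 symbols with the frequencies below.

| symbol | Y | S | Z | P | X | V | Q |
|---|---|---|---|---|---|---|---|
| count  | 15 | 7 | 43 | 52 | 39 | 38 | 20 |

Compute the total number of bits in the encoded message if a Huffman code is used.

Build the Huffman tree bottom-up:
S(7) + Y(15) → 22
Q(20) + 22 → 42
V(38) + X(39) → 77
42 + Z(43) → 85
P(52) + 77 → 129
85 + 129 → 214
The encoded length is the sum of every internal node's weight: 22 + 42 + 77 + 85 + 129 + 214 = 569 bits.

569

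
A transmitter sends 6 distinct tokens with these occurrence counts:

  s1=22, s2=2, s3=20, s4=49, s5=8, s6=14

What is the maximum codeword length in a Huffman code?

4

Merge the two lowest-weight nodes at each step:
combine s2(2), s5(8) → 10
combine 10, s6(14) → 24
combine s3(20), s1(22) → 42
combine 24, 42 → 66
combine s4(49), 66 → 115
Maximum depth reached is 4.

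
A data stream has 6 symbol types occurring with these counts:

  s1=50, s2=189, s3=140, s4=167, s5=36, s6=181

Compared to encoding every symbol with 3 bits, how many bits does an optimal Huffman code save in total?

451

Fixed-length: 3 bits × 763 symbols = 2289 bits.
Huffman merges:
s5(36) + s1(50) → 86
86 + s3(140) → 226
s4(167) + s6(181) → 348
s2(189) + 226 → 415
348 + 415 → 763
Huffman total = 86 + 226 + 348 + 415 + 763 = 1838 bits.
Saving = 2289 − 1838 = 451 bits.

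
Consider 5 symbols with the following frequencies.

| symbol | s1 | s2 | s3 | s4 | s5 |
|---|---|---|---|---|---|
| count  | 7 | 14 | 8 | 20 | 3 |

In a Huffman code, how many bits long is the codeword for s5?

4

Repeatedly merge the two smallest:
combine s5(3), s1(7) → 10
combine s3(8), 10 → 18
combine s2(14), 18 → 32
combine s4(20), 32 → 52
s5's leaf is at depth 4, giving a 4-bit codeword.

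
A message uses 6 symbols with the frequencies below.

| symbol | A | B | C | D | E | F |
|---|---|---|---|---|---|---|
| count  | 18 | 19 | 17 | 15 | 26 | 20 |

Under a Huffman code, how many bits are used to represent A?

Build the tree from the bottom:
merge D(15) and C(17): 32
merge A(18) and B(19): 37
merge F(20) and E(26): 46
merge 32 and 37: 69
merge 46 and 69: 115
The subtree containing A is merged 3 times, so code length = 3.

3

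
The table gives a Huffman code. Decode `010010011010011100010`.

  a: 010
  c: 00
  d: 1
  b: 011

aababdca

Read left to right; each codeword is recognised as soon as it completes (prefix code):
  010→a | 010→a | 011→b | 010→a | 011→b | 1→d | 00→c | 010→a
Decoded message: aababdca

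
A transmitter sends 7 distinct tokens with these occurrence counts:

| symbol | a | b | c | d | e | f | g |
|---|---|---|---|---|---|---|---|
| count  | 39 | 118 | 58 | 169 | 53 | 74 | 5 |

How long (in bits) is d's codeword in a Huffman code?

Build the tree from the bottom:
merge g(5) and a(39): 44
merge 44 and e(53): 97
merge c(58) and f(74): 132
merge 97 and b(118): 215
merge 132 and d(169): 301
merge 215 and 301: 516
d sits 2 levels below the root, so its codeword is 2 bits.

2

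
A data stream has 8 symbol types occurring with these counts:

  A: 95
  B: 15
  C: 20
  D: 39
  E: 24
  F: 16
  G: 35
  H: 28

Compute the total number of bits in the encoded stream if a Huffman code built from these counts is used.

752

Build the Huffman tree bottom-up:
B(15) + F(16) → 31
C(20) + E(24) → 44
H(28) + 31 → 59
G(35) + D(39) → 74
44 + 59 → 103
74 + A(95) → 169
103 + 169 → 272
The encoded length is the sum of every internal node's weight: 31 + 44 + 59 + 74 + 103 + 169 + 272 = 752 bits.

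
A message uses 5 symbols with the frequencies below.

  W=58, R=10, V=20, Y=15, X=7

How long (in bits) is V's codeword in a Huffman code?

2

Build the tree from the bottom:
X(7) + R(10) → 17
Y(15) + 17 → 32
V(20) + 32 → 52
52 + W(58) → 110
The subtree containing V is merged 2 times, so code length = 2.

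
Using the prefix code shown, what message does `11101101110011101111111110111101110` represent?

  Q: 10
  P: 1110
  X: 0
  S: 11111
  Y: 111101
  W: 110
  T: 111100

Read left to right; each codeword is recognised as soon as it completes (prefix code):
  1110→P | 110→W | 1110→P | 0→X | 1110→P | 11111→S | 111101→Y | 1110→P | 1110→P
Decoded message: PWPXPSYPP

PWPXPSYPP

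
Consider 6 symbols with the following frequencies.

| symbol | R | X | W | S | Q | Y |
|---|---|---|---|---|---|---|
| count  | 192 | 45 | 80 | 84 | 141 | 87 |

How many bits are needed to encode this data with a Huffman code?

Build the Huffman tree bottom-up:
combine X(45), W(80) → 125
combine S(84), Y(87) → 171
combine 125, Q(141) → 266
combine 171, R(192) → 363
combine 266, 363 → 629
Each symbol's bit-cost is frequency × depth; summing gives 1554 bits (equivalently 125 + 171 + 266 + 363 + 629).

1554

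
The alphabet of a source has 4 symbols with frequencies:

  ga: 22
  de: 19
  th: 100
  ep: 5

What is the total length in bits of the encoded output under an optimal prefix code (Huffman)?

Merge the two smallest weights repeatedly:
merge ep(5) and de(19): 24
merge ga(22) and 24: 46
merge 46 and th(100): 146
The encoded length is the sum of every internal node's weight: 24 + 46 + 146 = 216 bits.

216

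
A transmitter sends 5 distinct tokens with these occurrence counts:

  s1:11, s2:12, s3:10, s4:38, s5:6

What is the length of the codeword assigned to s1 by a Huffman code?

Huffman merges, smallest pair first:
combine s5(6), s3(10) → 16
combine s1(11), s2(12) → 23
combine 16, 23 → 39
combine s4(38), 39 → 77
s1's leaf is at depth 3, giving a 3-bit codeword.

3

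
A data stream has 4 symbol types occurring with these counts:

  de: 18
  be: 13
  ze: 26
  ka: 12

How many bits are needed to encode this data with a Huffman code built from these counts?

137

Merge the two smallest weights repeatedly:
ka(12) + be(13) → 25
de(18) + 25 → 43
ze(26) + 43 → 69
Total encoded bits = sum of merged weights = 25 + 43 + 69 = 137.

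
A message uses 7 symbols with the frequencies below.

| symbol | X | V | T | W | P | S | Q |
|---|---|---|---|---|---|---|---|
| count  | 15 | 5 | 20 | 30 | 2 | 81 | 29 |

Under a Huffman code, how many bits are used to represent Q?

3

Repeatedly merge the two smallest:
P(2) + V(5) → 7
7 + X(15) → 22
T(20) + 22 → 42
Q(29) + W(30) → 59
42 + 59 → 101
S(81) + 101 → 182
Q sits 3 levels below the root, so its codeword is 3 bits.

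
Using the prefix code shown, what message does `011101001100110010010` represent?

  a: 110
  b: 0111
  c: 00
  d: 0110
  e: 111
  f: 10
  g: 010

bgddgg

Read left to right; each codeword is recognised as soon as it completes (prefix code):
  0111→b | 010→g | 0110→d | 0110→d | 010→g | 010→g
Decoded message: bgddgg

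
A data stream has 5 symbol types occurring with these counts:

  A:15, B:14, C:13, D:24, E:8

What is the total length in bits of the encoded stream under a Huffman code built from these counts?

169

Merge the two smallest weights repeatedly:
combine E(8), C(13) → 21
combine B(14), A(15) → 29
combine 21, D(24) → 45
combine 29, 45 → 74
Each symbol's bit-cost is frequency × depth; summing gives 169 bits (equivalently 21 + 29 + 45 + 74).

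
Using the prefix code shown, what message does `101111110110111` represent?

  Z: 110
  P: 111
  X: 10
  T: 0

XPPTZP

Read left to right; each codeword is recognised as soon as it completes (prefix code):
  10→X | 111→P | 111→P | 0→T | 110→Z | 111→P
Decoded message: XPPTZP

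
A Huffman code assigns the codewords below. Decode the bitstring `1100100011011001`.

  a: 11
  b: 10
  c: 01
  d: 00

adbdacbc

Read left to right; each codeword is recognised as soon as it completes (prefix code):
  11→a | 00→d | 10→b | 00→d | 11→a | 01→c | 10→b | 01→c
Decoded message: adbdacbc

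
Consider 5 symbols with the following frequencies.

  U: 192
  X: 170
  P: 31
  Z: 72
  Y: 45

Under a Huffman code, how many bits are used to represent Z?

3

Build the tree from the bottom:
combine P(31), Y(45) → 76
combine Z(72), 76 → 148
combine 148, X(170) → 318
combine U(192), 318 → 510
Z sits 3 levels below the root, so its codeword is 3 bits.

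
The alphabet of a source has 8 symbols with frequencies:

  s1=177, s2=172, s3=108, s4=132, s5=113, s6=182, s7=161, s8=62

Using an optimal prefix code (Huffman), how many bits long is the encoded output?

Merge the two smallest weights repeatedly:
s8(62) + s3(108) → 170
s5(113) + s4(132) → 245
s7(161) + 170 → 331
s2(172) + s1(177) → 349
s6(182) + 245 → 427
331 + 349 → 680
427 + 680 → 1107
The encoded length is the sum of every internal node's weight: 170 + 245 + 331 + 349 + 427 + 680 + 1107 = 3309 bits.

3309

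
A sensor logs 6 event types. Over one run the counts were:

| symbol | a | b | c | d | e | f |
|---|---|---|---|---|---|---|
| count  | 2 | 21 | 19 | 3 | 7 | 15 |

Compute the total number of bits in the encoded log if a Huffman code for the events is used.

151

Greedily combine the two least-frequent nodes:
combine a(2), d(3) → 5
combine 5, e(7) → 12
combine 12, f(15) → 27
combine c(19), b(21) → 40
combine 27, 40 → 67
Each symbol's bit-cost is frequency × depth; summing gives 151 bits (equivalently 5 + 12 + 27 + 40 + 67).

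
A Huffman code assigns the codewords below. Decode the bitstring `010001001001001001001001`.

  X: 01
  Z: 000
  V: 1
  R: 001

XZVRRRRRR

Read left to right; each codeword is recognised as soon as it completes (prefix code):
  01→X | 000→Z | 1→V | 001→R | 001→R | 001→R | 001→R | 001→R | 001→R
Decoded message: XZVRRRRRR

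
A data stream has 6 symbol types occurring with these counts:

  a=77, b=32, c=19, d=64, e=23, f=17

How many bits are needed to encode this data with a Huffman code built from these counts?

555

Greedily combine the two least-frequent nodes:
combine f(17), c(19) → 36
combine e(23), b(32) → 55
combine 36, 55 → 91
combine d(64), a(77) → 141
combine 91, 141 → 232
Total encoded bits = sum of merged weights = 36 + 55 + 91 + 141 + 232 = 555.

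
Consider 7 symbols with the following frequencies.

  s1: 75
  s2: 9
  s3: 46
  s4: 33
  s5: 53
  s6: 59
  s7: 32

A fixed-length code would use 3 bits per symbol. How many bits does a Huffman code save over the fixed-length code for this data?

93

Fixed-length: 3 bits × 307 symbols = 921 bits.
Huffman merges:
combine s2(9), s7(32) → 41
combine s4(33), 41 → 74
combine s3(46), s5(53) → 99
combine s6(59), 74 → 133
combine s1(75), 99 → 174
combine 133, 174 → 307
Huffman total = 41 + 74 + 99 + 133 + 174 + 307 = 828 bits.
Saving = 921 − 828 = 93 bits.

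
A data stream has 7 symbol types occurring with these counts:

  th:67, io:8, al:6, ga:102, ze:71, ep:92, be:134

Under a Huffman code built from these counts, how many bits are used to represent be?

Huffman merges, smallest pair first:
merge al(6) and io(8): 14
merge 14 and th(67): 81
merge ze(71) and 81: 152
merge ep(92) and ga(102): 194
merge be(134) and 152: 286
merge 194 and 286: 480
be sits 2 levels below the root, so its codeword is 2 bits.

2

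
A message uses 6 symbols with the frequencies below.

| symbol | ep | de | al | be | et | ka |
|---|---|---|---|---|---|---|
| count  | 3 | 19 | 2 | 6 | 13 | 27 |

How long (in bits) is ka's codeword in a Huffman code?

Build the tree from the bottom:
al(2) + ep(3) → 5
5 + be(6) → 11
11 + et(13) → 24
de(19) + 24 → 43
ka(27) + 43 → 70
ka is a child of the root — depth 1, so its codeword is a single bit.

1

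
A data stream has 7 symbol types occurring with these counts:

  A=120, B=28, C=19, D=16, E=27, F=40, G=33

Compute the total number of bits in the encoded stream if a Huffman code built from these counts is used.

699

Greedily combine the two least-frequent nodes:
combine D(16), C(19) → 35
combine E(27), B(28) → 55
combine G(33), 35 → 68
combine F(40), 55 → 95
combine 68, 95 → 163
combine A(120), 163 → 283
The encoded length is the sum of every internal node's weight: 35 + 55 + 68 + 95 + 163 + 283 = 699 bits.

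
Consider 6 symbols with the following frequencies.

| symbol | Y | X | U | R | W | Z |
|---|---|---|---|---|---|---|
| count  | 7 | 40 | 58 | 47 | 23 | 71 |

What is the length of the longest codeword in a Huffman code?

4

Merge the two lowest-weight nodes at each step:
merge Y(7) and W(23): 30
merge 30 and X(40): 70
merge R(47) and U(58): 105
merge 70 and Z(71): 141
merge 105 and 141: 246
The rarest symbols sit at the bottom; the longest codeword is 4 bits.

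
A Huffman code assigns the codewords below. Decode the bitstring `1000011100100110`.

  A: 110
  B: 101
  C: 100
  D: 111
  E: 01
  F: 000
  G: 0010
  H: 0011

Read left to right; each codeword is recognised as soon as it completes (prefix code):
  100→C | 0011→H | 100→C | 100→C | 110→A
Decoded message: CHCCA

CHCCA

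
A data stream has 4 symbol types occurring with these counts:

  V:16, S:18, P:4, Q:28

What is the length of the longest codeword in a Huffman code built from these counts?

Merge the two lowest-weight nodes at each step:
merge P(4) and V(16): 20
merge S(18) and 20: 38
merge Q(28) and 38: 66
The rarest symbols sit at the bottom; the longest codeword is 3 bits.

3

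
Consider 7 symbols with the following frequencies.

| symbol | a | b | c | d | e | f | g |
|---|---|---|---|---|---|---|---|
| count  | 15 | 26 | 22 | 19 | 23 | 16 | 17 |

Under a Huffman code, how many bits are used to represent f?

Build the tree from the bottom:
combine a(15), f(16) → 31
combine g(17), d(19) → 36
combine c(22), e(23) → 45
combine b(26), 31 → 57
combine 36, 45 → 81
combine 57, 81 → 138
The subtree containing f is merged 3 times, so code length = 3.

3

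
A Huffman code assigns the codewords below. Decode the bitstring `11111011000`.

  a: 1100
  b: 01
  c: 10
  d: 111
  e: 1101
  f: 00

Read left to right; each codeword is recognised as soon as it completes (prefix code):
  111→d | 1101→e | 10→c | 00→f
Decoded message: decf

decf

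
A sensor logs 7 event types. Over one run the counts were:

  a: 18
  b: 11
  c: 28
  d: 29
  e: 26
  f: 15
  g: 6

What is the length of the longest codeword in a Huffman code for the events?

Merge the two lowest-weight nodes at each step:
g(6) + b(11) → 17
f(15) + 17 → 32
a(18) + e(26) → 44
c(28) + d(29) → 57
32 + 44 → 76
57 + 76 → 133
Maximum depth reached is 4.

4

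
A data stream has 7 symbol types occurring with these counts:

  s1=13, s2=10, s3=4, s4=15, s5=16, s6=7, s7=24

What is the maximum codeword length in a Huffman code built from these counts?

Merge the two lowest-weight nodes at each step:
s3(4) + s6(7) → 11
s2(10) + 11 → 21
s1(13) + s4(15) → 28
s5(16) + 21 → 37
s7(24) + 28 → 52
37 + 52 → 89
Maximum depth reached is 4.

4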